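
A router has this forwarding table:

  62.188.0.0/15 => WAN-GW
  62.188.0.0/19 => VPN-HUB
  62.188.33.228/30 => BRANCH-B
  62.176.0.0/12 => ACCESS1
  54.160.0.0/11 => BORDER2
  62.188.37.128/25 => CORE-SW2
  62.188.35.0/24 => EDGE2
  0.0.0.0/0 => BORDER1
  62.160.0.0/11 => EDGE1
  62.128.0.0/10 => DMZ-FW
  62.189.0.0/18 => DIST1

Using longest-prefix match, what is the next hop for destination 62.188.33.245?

WAN-GW

Routes whose prefix contains 62.188.33.245:
  0.0.0.0/0 (default, matches everything) -> BORDER1
  62.128.0.0/10 (62.128.0.0 - 62.191.255.255) -> DMZ-FW
  62.160.0.0/11 (62.160.0.0 - 62.191.255.255) -> EDGE1
  62.176.0.0/12 (62.176.0.0 - 62.191.255.255) -> ACCESS1
  62.188.0.0/15 (62.188.0.0 - 62.189.255.255) -> WAN-GW
More-specific entries that do NOT match:
  62.188.33.228/30 (62.188.33.228 - 62.188.33.231) does not contain 62.188.33.245
  62.188.37.128/25 (62.188.37.128 - 62.188.37.255) does not contain 62.188.33.245
  62.188.35.0/24 (62.188.35.0 - 62.188.35.255) does not contain 62.188.33.245
  62.188.0.0/19 (62.188.0.0 - 62.188.31.255) does not contain 62.188.33.245
  62.189.0.0/18 (62.189.0.0 - 62.189.63.255) does not contain 62.188.33.245
Longest matching prefix is /15 -> next hop WAN-GW.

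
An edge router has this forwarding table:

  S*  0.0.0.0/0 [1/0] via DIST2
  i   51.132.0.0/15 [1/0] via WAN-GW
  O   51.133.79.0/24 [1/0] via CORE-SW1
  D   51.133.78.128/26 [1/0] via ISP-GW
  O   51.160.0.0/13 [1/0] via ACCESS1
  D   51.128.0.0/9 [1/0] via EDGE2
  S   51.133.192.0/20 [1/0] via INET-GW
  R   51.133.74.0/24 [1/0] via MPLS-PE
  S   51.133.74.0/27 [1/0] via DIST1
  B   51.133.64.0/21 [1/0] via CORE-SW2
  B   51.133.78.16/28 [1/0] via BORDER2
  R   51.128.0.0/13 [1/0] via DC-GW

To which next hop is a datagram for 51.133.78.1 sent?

WAN-GW

Routes whose prefix contains 51.133.78.1:
  0.0.0.0/0 (default, matches everything) -> DIST2
  51.128.0.0/9 (51.128.0.0 - 51.255.255.255) -> EDGE2
  51.128.0.0/13 (51.128.0.0 - 51.135.255.255) -> DC-GW
  51.132.0.0/15 (51.132.0.0 - 51.133.255.255) -> WAN-GW
More-specific entries that do NOT match:
  51.133.78.16/28 (51.133.78.16 - 51.133.78.31) does not contain 51.133.78.1
  51.133.74.0/27 (51.133.74.0 - 51.133.74.31) does not contain 51.133.78.1
  51.133.78.128/26 (51.133.78.128 - 51.133.78.191) does not contain 51.133.78.1
  51.133.79.0/24 (51.133.79.0 - 51.133.79.255) does not contain 51.133.78.1
  51.133.74.0/24 (51.133.74.0 - 51.133.74.255) does not contain 51.133.78.1
  51.133.64.0/21 (51.133.64.0 - 51.133.71.255) does not contain 51.133.78.1
  51.133.192.0/20 (51.133.192.0 - 51.133.207.255) does not contain 51.133.78.1
Longest matching prefix is /15 -> next hop WAN-GW.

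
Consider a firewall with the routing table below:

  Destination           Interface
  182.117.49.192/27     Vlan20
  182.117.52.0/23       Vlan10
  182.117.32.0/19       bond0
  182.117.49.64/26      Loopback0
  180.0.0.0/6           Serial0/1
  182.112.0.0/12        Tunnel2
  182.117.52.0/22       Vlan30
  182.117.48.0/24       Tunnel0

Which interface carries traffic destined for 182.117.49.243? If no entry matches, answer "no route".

Routes whose prefix contains 182.117.49.243:
  180.0.0.0/6 (180.0.0.0 - 183.255.255.255) -> Serial0/1
  182.112.0.0/12 (182.112.0.0 - 182.127.255.255) -> Tunnel2
  182.117.32.0/19 (182.117.32.0 - 182.117.63.255) -> bond0
More-specific entries that do NOT match:
  182.117.49.192/27 (182.117.49.192 - 182.117.49.223) does not contain 182.117.49.243
  182.117.49.64/26 (182.117.49.64 - 182.117.49.127) does not contain 182.117.49.243
  182.117.48.0/24 (182.117.48.0 - 182.117.48.255) does not contain 182.117.49.243
  182.117.52.0/23 (182.117.52.0 - 182.117.53.255) does not contain 182.117.49.243
  182.117.52.0/22 (182.117.52.0 - 182.117.55.255) does not contain 182.117.49.243
Longest matching prefix is /19 -> interface bond0.

bond0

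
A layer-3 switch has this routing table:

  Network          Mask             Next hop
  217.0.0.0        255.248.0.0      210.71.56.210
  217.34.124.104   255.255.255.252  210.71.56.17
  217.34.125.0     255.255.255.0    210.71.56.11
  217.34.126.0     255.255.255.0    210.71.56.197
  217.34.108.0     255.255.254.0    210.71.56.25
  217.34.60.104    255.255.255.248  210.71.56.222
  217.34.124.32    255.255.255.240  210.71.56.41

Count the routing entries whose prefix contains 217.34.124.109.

No listed prefix contains 217.34.124.109.
Total matching entries: 0.

0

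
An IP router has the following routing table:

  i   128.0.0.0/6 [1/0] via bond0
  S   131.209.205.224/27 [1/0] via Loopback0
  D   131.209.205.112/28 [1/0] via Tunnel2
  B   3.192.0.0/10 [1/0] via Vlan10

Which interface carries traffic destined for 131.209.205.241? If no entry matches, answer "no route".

Routes whose prefix contains 131.209.205.241:
  128.0.0.0/6 (128.0.0.0 - 131.255.255.255) -> bond0
  131.209.205.224/27 (131.209.205.224 - 131.209.205.255) -> Loopback0
More-specific entries that do NOT match:
  131.209.205.112/28 (131.209.205.112 - 131.209.205.127) does not contain 131.209.205.241
Longest matching prefix is /27 -> interface Loopback0.

Loopback0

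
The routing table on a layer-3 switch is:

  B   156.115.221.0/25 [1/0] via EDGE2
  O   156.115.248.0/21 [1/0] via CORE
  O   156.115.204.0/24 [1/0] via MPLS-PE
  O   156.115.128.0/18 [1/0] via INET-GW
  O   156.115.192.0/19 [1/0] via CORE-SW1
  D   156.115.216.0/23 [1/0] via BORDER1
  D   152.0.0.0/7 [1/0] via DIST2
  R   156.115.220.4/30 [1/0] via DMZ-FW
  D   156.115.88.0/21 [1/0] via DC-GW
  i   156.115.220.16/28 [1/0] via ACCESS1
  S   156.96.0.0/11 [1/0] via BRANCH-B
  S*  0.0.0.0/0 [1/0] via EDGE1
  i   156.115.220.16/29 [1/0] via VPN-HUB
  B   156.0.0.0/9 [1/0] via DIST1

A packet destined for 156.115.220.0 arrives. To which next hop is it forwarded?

CORE-SW1

Routes whose prefix contains 156.115.220.0:
  0.0.0.0/0 (default, matches everything) -> EDGE1
  156.0.0.0/9 (156.0.0.0 - 156.127.255.255) -> DIST1
  156.96.0.0/11 (156.96.0.0 - 156.127.255.255) -> BRANCH-B
  156.115.192.0/19 (156.115.192.0 - 156.115.223.255) -> CORE-SW1
More-specific entries that do NOT match:
  156.115.220.4/30 (156.115.220.4 - 156.115.220.7) does not contain 156.115.220.0
  156.115.220.16/29 (156.115.220.16 - 156.115.220.23) does not contain 156.115.220.0
  156.115.220.16/28 (156.115.220.16 - 156.115.220.31) does not contain 156.115.220.0
  156.115.221.0/25 (156.115.221.0 - 156.115.221.127) does not contain 156.115.220.0
  156.115.204.0/24 (156.115.204.0 - 156.115.204.255) does not contain 156.115.220.0
  156.115.216.0/23 (156.115.216.0 - 156.115.217.255) does not contain 156.115.220.0
  156.115.248.0/21 (156.115.248.0 - 156.115.255.255) does not contain 156.115.220.0
  156.115.88.0/21 (156.115.88.0 - 156.115.95.255) does not contain 156.115.220.0
Longest matching prefix is /19 -> next hop CORE-SW1.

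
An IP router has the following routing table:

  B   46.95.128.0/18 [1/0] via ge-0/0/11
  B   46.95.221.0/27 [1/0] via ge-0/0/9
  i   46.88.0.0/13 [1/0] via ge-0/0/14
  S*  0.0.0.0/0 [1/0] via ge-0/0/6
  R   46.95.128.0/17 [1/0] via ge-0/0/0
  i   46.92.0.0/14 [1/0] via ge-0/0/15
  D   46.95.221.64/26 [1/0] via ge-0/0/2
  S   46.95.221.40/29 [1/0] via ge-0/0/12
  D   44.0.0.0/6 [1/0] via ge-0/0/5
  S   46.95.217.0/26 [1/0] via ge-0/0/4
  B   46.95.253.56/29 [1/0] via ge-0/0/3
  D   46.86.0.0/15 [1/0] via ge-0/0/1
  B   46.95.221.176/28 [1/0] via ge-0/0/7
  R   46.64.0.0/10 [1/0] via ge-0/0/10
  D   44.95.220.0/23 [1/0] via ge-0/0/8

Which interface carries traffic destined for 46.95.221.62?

ge-0/0/0

Routes whose prefix contains 46.95.221.62:
  0.0.0.0/0 (default, matches everything) -> ge-0/0/6
  44.0.0.0/6 (44.0.0.0 - 47.255.255.255) -> ge-0/0/5
  46.64.0.0/10 (46.64.0.0 - 46.127.255.255) -> ge-0/0/10
  46.88.0.0/13 (46.88.0.0 - 46.95.255.255) -> ge-0/0/14
  46.92.0.0/14 (46.92.0.0 - 46.95.255.255) -> ge-0/0/15
  46.95.128.0/17 (46.95.128.0 - 46.95.255.255) -> ge-0/0/0
More-specific entries that do NOT match:
  46.95.221.40/29 (46.95.221.40 - 46.95.221.47) does not contain 46.95.221.62
  46.95.253.56/29 (46.95.253.56 - 46.95.253.63) does not contain 46.95.221.62
  46.95.221.176/28 (46.95.221.176 - 46.95.221.191) does not contain 46.95.221.62
  46.95.221.0/27 (46.95.221.0 - 46.95.221.31) does not contain 46.95.221.62
  46.95.221.64/26 (46.95.221.64 - 46.95.221.127) does not contain 46.95.221.62
  46.95.217.0/26 (46.95.217.0 - 46.95.217.63) does not contain 46.95.221.62
  44.95.220.0/23 (44.95.220.0 - 44.95.221.255) does not contain 46.95.221.62
  46.95.128.0/18 (46.95.128.0 - 46.95.191.255) does not contain 46.95.221.62
Longest matching prefix is /17 -> interface ge-0/0/0.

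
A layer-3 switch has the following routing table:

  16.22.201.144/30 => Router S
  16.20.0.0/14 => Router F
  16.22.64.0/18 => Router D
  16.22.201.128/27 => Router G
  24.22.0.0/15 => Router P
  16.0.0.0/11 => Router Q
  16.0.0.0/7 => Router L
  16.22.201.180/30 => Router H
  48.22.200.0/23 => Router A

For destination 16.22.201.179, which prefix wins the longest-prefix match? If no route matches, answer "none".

16.20.0.0/14

Entries matching 16.22.201.179:
  16.0.0.0/7 (16.0.0.0 - 17.255.255.255)
  16.0.0.0/11 (16.0.0.0 - 16.31.255.255)
  16.20.0.0/14 (16.20.0.0 - 16.23.255.255)
Most specific is 16.20.0.0/14.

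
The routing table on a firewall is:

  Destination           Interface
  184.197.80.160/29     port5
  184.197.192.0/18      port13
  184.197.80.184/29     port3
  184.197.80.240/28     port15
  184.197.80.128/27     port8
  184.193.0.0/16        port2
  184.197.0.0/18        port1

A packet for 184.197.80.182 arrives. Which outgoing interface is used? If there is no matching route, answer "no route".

no route

No entry's prefix contains 184.197.80.182; there is no default route.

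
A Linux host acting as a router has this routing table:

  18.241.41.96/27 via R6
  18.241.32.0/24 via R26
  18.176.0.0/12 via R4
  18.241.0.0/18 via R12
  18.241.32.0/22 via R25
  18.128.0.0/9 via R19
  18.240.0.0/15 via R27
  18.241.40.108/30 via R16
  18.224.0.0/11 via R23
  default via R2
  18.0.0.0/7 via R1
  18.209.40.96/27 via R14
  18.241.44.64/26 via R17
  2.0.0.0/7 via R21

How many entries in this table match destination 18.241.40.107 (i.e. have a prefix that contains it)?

Prefixes containing 18.241.40.107:
  0.0.0.0/0 (default, matches everything)
  18.0.0.0/7 (18.0.0.0 - 19.255.255.255)
  18.128.0.0/9 (18.128.0.0 - 18.255.255.255)
  18.224.0.0/11 (18.224.0.0 - 18.255.255.255)
  18.240.0.0/15 (18.240.0.0 - 18.241.255.255)
  18.241.0.0/18 (18.241.0.0 - 18.241.63.255)
Total matching entries: 6.

6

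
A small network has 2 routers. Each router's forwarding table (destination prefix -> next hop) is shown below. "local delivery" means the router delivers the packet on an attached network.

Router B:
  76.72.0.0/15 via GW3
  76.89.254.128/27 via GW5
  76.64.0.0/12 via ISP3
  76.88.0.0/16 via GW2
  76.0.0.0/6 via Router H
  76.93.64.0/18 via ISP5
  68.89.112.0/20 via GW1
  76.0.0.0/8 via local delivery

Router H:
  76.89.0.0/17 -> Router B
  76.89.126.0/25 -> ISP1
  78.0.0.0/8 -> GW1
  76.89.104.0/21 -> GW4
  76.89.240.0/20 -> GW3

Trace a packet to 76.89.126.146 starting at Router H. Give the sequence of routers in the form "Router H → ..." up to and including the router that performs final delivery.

At Router H: longest match for 76.89.126.146 is 76.89.0.0/17 -> Router B
At Router B: longest match for 76.89.126.146 is 76.0.0.0/8 -> local delivery

Router H → Router B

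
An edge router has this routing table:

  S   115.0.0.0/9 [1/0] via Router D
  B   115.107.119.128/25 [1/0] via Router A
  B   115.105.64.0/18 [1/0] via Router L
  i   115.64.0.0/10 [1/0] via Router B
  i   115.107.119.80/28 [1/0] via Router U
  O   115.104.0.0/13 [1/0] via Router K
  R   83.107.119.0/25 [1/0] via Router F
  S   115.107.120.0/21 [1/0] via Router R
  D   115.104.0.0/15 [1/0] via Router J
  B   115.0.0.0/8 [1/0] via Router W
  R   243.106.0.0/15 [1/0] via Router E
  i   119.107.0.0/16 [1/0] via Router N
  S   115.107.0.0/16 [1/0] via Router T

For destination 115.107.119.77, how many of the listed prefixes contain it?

Prefixes containing 115.107.119.77:
  115.0.0.0/8 (115.0.0.0 - 115.255.255.255)
  115.0.0.0/9 (115.0.0.0 - 115.127.255.255)
  115.64.0.0/10 (115.64.0.0 - 115.127.255.255)
  115.104.0.0/13 (115.104.0.0 - 115.111.255.255)
  115.107.0.0/16 (115.107.0.0 - 115.107.255.255)
Total matching entries: 5.

5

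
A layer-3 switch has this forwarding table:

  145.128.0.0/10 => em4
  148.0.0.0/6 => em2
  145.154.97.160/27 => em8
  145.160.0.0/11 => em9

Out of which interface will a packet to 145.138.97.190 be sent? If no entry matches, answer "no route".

em4

Routes whose prefix contains 145.138.97.190:
  145.128.0.0/10 (145.128.0.0 - 145.191.255.255) -> em4
More-specific entries that do NOT match:
  145.154.97.160/27 (145.154.97.160 - 145.154.97.191) does not contain 145.138.97.190
  145.160.0.0/11 (145.160.0.0 - 145.191.255.255) does not contain 145.138.97.190
Longest matching prefix is /10 -> interface em4.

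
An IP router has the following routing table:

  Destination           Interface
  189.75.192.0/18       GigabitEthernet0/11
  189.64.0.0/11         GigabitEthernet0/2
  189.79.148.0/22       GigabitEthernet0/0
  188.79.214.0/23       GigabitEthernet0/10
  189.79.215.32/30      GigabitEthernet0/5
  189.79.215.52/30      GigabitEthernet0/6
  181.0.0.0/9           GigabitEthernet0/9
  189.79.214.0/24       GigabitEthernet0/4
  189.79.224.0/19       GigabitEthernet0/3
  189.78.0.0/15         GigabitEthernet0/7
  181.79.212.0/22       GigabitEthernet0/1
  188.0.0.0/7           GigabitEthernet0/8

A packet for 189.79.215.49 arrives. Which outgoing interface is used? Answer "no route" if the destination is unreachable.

Routes whose prefix contains 189.79.215.49:
  188.0.0.0/7 (188.0.0.0 - 189.255.255.255) -> GigabitEthernet0/8
  189.64.0.0/11 (189.64.0.0 - 189.95.255.255) -> GigabitEthernet0/2
  189.78.0.0/15 (189.78.0.0 - 189.79.255.255) -> GigabitEthernet0/7
More-specific entries that do NOT match:
  189.79.215.32/30 (189.79.215.32 - 189.79.215.35) does not contain 189.79.215.49
  189.79.215.52/30 (189.79.215.52 - 189.79.215.55) does not contain 189.79.215.49
  189.79.214.0/24 (189.79.214.0 - 189.79.214.255) does not contain 189.79.215.49
  188.79.214.0/23 (188.79.214.0 - 188.79.215.255) does not contain 189.79.215.49
  189.79.148.0/22 (189.79.148.0 - 189.79.151.255) does not contain 189.79.215.49
  181.79.212.0/22 (181.79.212.0 - 181.79.215.255) does not contain 189.79.215.49
  189.79.224.0/19 (189.79.224.0 - 189.79.255.255) does not contain 189.79.215.49
  189.75.192.0/18 (189.75.192.0 - 189.75.255.255) does not contain 189.79.215.49
Longest matching prefix is /15 -> interface GigabitEthernet0/7.

GigabitEthernet0/7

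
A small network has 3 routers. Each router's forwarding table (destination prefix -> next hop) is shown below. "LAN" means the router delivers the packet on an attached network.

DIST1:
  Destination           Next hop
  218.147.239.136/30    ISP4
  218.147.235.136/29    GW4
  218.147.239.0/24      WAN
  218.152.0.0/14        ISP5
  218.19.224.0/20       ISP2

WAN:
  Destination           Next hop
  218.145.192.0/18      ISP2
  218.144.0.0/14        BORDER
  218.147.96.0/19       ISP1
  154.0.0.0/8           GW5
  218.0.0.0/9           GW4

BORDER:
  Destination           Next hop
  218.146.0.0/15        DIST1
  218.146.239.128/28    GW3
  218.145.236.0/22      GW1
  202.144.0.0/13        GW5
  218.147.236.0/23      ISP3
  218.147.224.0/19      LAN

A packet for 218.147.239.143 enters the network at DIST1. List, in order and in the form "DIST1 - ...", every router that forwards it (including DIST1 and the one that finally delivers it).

DIST1 - WAN - BORDER

At DIST1: longest match for 218.147.239.143 is 218.147.239.0/24 -> WAN
At WAN: longest match for 218.147.239.143 is 218.144.0.0/14 -> BORDER
At BORDER: longest match for 218.147.239.143 is 218.147.224.0/19 -> LAN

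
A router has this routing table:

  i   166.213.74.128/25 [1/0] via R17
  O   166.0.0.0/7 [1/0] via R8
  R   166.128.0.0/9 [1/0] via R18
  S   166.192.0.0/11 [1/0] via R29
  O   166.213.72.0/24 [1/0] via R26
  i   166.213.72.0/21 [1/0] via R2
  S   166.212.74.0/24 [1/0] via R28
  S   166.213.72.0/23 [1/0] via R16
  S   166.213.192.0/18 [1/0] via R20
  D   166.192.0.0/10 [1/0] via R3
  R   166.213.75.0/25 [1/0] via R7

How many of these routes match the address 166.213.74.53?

Prefixes containing 166.213.74.53:
  166.0.0.0/7 (166.0.0.0 - 167.255.255.255)
  166.128.0.0/9 (166.128.0.0 - 166.255.255.255)
  166.192.0.0/10 (166.192.0.0 - 166.255.255.255)
  166.192.0.0/11 (166.192.0.0 - 166.223.255.255)
  166.213.72.0/21 (166.213.72.0 - 166.213.79.255)
Total matching entries: 5.

5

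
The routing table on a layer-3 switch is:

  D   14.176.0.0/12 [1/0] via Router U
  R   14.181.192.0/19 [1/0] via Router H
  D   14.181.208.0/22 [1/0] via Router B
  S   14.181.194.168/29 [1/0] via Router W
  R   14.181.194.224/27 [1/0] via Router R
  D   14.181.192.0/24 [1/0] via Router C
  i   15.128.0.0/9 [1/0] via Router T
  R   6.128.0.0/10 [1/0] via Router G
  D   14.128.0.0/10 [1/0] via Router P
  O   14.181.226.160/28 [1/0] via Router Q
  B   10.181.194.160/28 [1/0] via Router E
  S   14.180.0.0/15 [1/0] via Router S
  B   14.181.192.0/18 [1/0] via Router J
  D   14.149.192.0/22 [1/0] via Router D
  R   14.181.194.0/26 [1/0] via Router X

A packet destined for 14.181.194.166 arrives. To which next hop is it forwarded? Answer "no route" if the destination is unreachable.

Router H

Routes whose prefix contains 14.181.194.166:
  14.128.0.0/10 (14.128.0.0 - 14.191.255.255) -> Router P
  14.176.0.0/12 (14.176.0.0 - 14.191.255.255) -> Router U
  14.180.0.0/15 (14.180.0.0 - 14.181.255.255) -> Router S
  14.181.192.0/18 (14.181.192.0 - 14.181.255.255) -> Router J
  14.181.192.0/19 (14.181.192.0 - 14.181.223.255) -> Router H
More-specific entries that do NOT match:
  14.181.194.168/29 (14.181.194.168 - 14.181.194.175) does not contain 14.181.194.166
  14.181.226.160/28 (14.181.226.160 - 14.181.226.175) does not contain 14.181.194.166
  10.181.194.160/28 (10.181.194.160 - 10.181.194.175) does not contain 14.181.194.166
  14.181.194.224/27 (14.181.194.224 - 14.181.194.255) does not contain 14.181.194.166
  14.181.194.0/26 (14.181.194.0 - 14.181.194.63) does not contain 14.181.194.166
  14.181.192.0/24 (14.181.192.0 - 14.181.192.255) does not contain 14.181.194.166
  14.181.208.0/22 (14.181.208.0 - 14.181.211.255) does not contain 14.181.194.166
  14.149.192.0/22 (14.149.192.0 - 14.149.195.255) does not contain 14.181.194.166
Longest matching prefix is /19 -> next hop Router H.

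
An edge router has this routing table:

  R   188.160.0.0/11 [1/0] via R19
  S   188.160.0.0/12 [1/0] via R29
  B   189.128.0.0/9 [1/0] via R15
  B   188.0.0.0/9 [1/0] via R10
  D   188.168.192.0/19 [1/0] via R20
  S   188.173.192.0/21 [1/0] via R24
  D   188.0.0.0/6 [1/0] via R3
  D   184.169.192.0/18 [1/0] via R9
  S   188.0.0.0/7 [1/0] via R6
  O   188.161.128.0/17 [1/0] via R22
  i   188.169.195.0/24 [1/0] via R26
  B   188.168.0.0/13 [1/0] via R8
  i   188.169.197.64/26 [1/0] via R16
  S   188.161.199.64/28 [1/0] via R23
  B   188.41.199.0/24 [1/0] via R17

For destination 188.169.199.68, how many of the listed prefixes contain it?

5

Prefixes containing 188.169.199.68:
  188.0.0.0/6 (188.0.0.0 - 191.255.255.255)
  188.0.0.0/7 (188.0.0.0 - 189.255.255.255)
  188.160.0.0/11 (188.160.0.0 - 188.191.255.255)
  188.160.0.0/12 (188.160.0.0 - 188.175.255.255)
  188.168.0.0/13 (188.168.0.0 - 188.175.255.255)
Total matching entries: 5.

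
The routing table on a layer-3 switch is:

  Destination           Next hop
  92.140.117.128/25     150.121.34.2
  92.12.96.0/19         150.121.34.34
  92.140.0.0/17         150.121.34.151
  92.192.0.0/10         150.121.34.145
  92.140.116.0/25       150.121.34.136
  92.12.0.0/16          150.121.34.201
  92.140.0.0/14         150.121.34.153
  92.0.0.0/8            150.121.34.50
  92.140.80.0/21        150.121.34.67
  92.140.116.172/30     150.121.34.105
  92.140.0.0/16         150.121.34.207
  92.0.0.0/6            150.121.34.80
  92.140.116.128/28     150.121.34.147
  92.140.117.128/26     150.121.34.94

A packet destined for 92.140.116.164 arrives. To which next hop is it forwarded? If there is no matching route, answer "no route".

150.121.34.151

Routes whose prefix contains 92.140.116.164:
  92.0.0.0/6 (92.0.0.0 - 95.255.255.255) -> 150.121.34.80
  92.0.0.0/8 (92.0.0.0 - 92.255.255.255) -> 150.121.34.50
  92.140.0.0/14 (92.140.0.0 - 92.143.255.255) -> 150.121.34.153
  92.140.0.0/16 (92.140.0.0 - 92.140.255.255) -> 150.121.34.207
  92.140.0.0/17 (92.140.0.0 - 92.140.127.255) -> 150.121.34.151
More-specific entries that do NOT match:
  92.140.116.172/30 (92.140.116.172 - 92.140.116.175) does not contain 92.140.116.164
  92.140.116.128/28 (92.140.116.128 - 92.140.116.143) does not contain 92.140.116.164
  92.140.117.128/26 (92.140.117.128 - 92.140.117.191) does not contain 92.140.116.164
  92.140.117.128/25 (92.140.117.128 - 92.140.117.255) does not contain 92.140.116.164
  92.140.116.0/25 (92.140.116.0 - 92.140.116.127) does not contain 92.140.116.164
  92.140.80.0/21 (92.140.80.0 - 92.140.87.255) does not contain 92.140.116.164
  92.12.96.0/19 (92.12.96.0 - 92.12.127.255) does not contain 92.140.116.164
Longest matching prefix is /17 -> next hop 150.121.34.151.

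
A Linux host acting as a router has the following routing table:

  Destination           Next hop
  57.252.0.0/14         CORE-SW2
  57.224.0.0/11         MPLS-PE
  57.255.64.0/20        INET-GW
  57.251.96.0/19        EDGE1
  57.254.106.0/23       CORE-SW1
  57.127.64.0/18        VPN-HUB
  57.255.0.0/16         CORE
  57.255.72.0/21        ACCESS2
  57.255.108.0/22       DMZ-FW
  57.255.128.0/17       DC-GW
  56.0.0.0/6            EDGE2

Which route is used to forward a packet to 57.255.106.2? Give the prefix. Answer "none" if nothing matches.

Entries matching 57.255.106.2:
  56.0.0.0/6 (56.0.0.0 - 59.255.255.255)
  57.224.0.0/11 (57.224.0.0 - 57.255.255.255)
  57.252.0.0/14 (57.252.0.0 - 57.255.255.255)
  57.255.0.0/16 (57.255.0.0 - 57.255.255.255)
Most specific is 57.255.0.0/16.

57.255.0.0/16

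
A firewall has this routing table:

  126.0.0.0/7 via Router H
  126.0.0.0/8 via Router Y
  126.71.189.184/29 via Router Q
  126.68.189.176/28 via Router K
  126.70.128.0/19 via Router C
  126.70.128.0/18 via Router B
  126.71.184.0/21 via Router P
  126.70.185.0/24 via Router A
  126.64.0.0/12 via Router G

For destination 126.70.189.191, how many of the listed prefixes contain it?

4

Prefixes containing 126.70.189.191:
  126.0.0.0/7 (126.0.0.0 - 127.255.255.255)
  126.0.0.0/8 (126.0.0.0 - 126.255.255.255)
  126.64.0.0/12 (126.64.0.0 - 126.79.255.255)
  126.70.128.0/18 (126.70.128.0 - 126.70.191.255)
Total matching entries: 4.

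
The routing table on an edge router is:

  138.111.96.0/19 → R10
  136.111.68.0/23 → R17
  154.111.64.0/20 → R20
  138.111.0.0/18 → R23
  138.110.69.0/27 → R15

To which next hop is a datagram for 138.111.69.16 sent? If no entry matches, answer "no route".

No entry's prefix contains 138.111.69.16; there is no default route.

no route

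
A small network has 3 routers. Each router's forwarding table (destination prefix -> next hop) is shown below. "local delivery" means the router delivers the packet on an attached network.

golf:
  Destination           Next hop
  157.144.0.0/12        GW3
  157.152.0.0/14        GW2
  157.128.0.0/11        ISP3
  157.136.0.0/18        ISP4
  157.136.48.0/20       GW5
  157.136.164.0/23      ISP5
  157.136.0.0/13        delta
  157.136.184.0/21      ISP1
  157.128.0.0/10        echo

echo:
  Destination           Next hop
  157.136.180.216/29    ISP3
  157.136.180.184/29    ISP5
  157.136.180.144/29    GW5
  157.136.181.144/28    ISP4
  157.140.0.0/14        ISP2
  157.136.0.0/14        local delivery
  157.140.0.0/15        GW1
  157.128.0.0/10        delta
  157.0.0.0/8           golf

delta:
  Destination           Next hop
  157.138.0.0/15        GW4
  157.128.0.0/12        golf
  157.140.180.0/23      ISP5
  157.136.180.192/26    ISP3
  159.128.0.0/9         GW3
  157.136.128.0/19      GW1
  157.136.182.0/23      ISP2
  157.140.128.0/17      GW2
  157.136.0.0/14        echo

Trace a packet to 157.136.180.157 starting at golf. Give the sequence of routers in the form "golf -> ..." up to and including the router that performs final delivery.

golf -> delta -> echo

At golf: longest match for 157.136.180.157 is 157.136.0.0/13 -> delta
At delta: longest match for 157.136.180.157 is 157.136.0.0/14 -> echo
At echo: longest match for 157.136.180.157 is 157.136.0.0/14 -> local delivery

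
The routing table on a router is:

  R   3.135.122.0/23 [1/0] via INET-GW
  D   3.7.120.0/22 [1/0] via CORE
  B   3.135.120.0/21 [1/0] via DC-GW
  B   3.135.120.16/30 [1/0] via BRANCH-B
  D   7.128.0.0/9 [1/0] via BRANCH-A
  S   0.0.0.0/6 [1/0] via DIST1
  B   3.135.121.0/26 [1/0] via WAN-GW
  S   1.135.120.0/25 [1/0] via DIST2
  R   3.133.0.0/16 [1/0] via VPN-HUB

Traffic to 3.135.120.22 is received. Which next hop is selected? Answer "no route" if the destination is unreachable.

DC-GW

Routes whose prefix contains 3.135.120.22:
  0.0.0.0/6 (0.0.0.0 - 3.255.255.255) -> DIST1
  3.135.120.0/21 (3.135.120.0 - 3.135.127.255) -> DC-GW
More-specific entries that do NOT match:
  3.135.120.16/30 (3.135.120.16 - 3.135.120.19) does not contain 3.135.120.22
  3.135.121.0/26 (3.135.121.0 - 3.135.121.63) does not contain 3.135.120.22
  1.135.120.0/25 (1.135.120.0 - 1.135.120.127) does not contain 3.135.120.22
  3.135.122.0/23 (3.135.122.0 - 3.135.123.255) does not contain 3.135.120.22
  3.7.120.0/22 (3.7.120.0 - 3.7.123.255) does not contain 3.135.120.22
Longest matching prefix is /21 -> next hop DC-GW.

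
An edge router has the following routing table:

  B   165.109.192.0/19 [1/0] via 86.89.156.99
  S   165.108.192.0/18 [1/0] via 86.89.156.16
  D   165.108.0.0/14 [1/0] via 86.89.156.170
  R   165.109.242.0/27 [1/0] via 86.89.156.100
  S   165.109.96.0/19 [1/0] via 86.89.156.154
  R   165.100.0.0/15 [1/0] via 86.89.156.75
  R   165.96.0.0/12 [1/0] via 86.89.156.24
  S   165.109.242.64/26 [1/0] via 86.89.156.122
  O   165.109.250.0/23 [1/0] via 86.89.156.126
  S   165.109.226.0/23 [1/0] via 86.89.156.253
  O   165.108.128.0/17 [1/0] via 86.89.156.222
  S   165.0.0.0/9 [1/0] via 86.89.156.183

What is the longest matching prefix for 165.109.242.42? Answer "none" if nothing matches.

165.108.0.0/14

Entries matching 165.109.242.42:
  165.0.0.0/9 (165.0.0.0 - 165.127.255.255)
  165.96.0.0/12 (165.96.0.0 - 165.111.255.255)
  165.108.0.0/14 (165.108.0.0 - 165.111.255.255)
Most specific is 165.108.0.0/14.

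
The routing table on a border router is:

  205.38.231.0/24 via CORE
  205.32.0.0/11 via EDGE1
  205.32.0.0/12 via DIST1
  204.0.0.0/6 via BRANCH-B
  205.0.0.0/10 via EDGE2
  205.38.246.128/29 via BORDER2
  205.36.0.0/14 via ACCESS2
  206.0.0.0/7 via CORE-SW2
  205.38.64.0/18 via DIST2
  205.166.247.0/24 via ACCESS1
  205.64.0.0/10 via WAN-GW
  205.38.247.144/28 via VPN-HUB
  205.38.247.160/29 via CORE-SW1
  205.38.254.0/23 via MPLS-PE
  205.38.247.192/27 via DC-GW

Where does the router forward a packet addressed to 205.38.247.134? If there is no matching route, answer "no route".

ACCESS2

Routes whose prefix contains 205.38.247.134:
  204.0.0.0/6 (204.0.0.0 - 207.255.255.255) -> BRANCH-B
  205.0.0.0/10 (205.0.0.0 - 205.63.255.255) -> EDGE2
  205.32.0.0/11 (205.32.0.0 - 205.63.255.255) -> EDGE1
  205.32.0.0/12 (205.32.0.0 - 205.47.255.255) -> DIST1
  205.36.0.0/14 (205.36.0.0 - 205.39.255.255) -> ACCESS2
More-specific entries that do NOT match:
  205.38.246.128/29 (205.38.246.128 - 205.38.246.135) does not contain 205.38.247.134
  205.38.247.160/29 (205.38.247.160 - 205.38.247.167) does not contain 205.38.247.134
  205.38.247.144/28 (205.38.247.144 - 205.38.247.159) does not contain 205.38.247.134
  205.38.247.192/27 (205.38.247.192 - 205.38.247.223) does not contain 205.38.247.134
  205.38.231.0/24 (205.38.231.0 - 205.38.231.255) does not contain 205.38.247.134
  205.166.247.0/24 (205.166.247.0 - 205.166.247.255) does not contain 205.38.247.134
  205.38.254.0/23 (205.38.254.0 - 205.38.255.255) does not contain 205.38.247.134
  205.38.64.0/18 (205.38.64.0 - 205.38.127.255) does not contain 205.38.247.134
Longest matching prefix is /14 -> next hop ACCESS2.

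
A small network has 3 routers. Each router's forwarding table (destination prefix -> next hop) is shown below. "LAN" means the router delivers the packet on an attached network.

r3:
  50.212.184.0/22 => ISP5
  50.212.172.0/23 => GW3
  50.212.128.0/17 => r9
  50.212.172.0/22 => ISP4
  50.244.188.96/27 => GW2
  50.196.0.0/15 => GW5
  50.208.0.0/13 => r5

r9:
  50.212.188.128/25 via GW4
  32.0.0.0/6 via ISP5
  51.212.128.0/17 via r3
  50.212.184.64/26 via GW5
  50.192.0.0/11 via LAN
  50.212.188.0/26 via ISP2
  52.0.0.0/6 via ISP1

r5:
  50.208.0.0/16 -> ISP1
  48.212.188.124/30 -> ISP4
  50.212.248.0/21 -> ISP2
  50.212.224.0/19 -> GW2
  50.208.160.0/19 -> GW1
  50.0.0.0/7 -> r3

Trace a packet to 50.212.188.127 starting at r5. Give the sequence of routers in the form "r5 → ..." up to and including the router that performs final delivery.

r5 → r3 → r9

At r5: longest match for 50.212.188.127 is 50.0.0.0/7 -> r3
At r3: longest match for 50.212.188.127 is 50.212.128.0/17 -> r9
At r9: longest match for 50.212.188.127 is 50.192.0.0/11 -> LAN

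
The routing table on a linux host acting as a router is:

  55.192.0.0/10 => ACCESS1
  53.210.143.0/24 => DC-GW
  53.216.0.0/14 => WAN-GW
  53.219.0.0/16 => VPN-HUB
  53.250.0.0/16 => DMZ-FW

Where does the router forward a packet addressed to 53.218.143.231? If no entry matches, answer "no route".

WAN-GW

Routes whose prefix contains 53.218.143.231:
  53.216.0.0/14 (53.216.0.0 - 53.219.255.255) -> WAN-GW
More-specific entries that do NOT match:
  53.210.143.0/24 (53.210.143.0 - 53.210.143.255) does not contain 53.218.143.231
  53.219.0.0/16 (53.219.0.0 - 53.219.255.255) does not contain 53.218.143.231
  53.250.0.0/16 (53.250.0.0 - 53.250.255.255) does not contain 53.218.143.231
Longest matching prefix is /14 -> next hop WAN-GW.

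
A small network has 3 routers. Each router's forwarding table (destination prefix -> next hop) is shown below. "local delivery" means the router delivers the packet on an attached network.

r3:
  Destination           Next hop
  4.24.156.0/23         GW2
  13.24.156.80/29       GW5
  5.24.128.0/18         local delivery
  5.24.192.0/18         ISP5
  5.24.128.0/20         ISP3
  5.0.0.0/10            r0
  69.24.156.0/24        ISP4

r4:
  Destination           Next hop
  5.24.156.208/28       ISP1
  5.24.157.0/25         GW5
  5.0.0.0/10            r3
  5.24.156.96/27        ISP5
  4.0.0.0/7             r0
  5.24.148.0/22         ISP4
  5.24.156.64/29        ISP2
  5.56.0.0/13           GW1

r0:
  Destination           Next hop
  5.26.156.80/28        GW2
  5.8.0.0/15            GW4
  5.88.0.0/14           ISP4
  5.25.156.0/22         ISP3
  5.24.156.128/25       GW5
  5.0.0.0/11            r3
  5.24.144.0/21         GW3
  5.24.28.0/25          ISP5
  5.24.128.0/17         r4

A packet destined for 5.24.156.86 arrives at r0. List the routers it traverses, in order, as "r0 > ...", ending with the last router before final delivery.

r0 > r4 > r3

At r0: longest match for 5.24.156.86 is 5.24.128.0/17 -> r4
At r4: longest match for 5.24.156.86 is 5.0.0.0/10 -> r3
At r3: longest match for 5.24.156.86 is 5.24.128.0/18 -> local delivery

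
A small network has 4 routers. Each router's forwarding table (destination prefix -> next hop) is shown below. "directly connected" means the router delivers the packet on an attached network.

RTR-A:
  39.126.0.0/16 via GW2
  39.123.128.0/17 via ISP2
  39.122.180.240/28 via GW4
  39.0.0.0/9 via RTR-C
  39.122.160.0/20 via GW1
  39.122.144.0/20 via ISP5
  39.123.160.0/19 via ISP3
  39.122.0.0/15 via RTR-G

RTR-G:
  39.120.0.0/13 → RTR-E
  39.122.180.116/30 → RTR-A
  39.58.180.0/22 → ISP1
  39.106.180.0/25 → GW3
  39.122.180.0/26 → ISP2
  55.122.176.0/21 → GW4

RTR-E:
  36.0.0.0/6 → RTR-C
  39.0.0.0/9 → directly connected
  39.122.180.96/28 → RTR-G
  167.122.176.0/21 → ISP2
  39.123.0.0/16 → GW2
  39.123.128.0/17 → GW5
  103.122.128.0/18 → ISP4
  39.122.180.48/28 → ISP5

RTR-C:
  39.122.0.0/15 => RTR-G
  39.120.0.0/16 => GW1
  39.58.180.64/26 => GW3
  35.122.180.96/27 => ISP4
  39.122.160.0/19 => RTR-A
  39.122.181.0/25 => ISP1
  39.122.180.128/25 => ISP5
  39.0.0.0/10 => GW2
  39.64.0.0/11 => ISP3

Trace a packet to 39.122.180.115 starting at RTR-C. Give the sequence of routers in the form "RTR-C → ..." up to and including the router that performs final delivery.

At RTR-C: longest match for 39.122.180.115 is 39.122.160.0/19 -> RTR-A
At RTR-A: longest match for 39.122.180.115 is 39.122.0.0/15 -> RTR-G
At RTR-G: longest match for 39.122.180.115 is 39.120.0.0/13 -> RTR-E
At RTR-E: longest match for 39.122.180.115 is 39.0.0.0/9 -> directly connected

RTR-C → RTR-A → RTR-G → RTR-E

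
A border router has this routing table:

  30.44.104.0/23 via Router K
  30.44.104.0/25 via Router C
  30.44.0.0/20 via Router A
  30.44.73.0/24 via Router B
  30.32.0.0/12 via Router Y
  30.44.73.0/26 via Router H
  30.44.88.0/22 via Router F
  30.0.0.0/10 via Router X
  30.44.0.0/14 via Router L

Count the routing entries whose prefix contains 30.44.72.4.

Prefixes containing 30.44.72.4:
  30.0.0.0/10 (30.0.0.0 - 30.63.255.255)
  30.32.0.0/12 (30.32.0.0 - 30.47.255.255)
  30.44.0.0/14 (30.44.0.0 - 30.47.255.255)
Total matching entries: 3.

3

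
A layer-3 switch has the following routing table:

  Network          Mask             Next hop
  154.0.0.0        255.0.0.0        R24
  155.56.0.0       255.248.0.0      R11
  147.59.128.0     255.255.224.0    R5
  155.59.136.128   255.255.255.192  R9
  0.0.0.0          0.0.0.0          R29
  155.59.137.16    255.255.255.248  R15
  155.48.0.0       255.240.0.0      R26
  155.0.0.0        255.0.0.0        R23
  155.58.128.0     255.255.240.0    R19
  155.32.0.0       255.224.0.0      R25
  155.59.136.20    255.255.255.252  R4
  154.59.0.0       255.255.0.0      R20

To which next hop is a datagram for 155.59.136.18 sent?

R11

Routes whose prefix contains 155.59.136.18:
  0.0.0.0/0 (default, matches everything) -> R29
  155.0.0.0/8 (155.0.0.0 - 155.255.255.255) -> R23
  155.32.0.0/11 (155.32.0.0 - 155.63.255.255) -> R25
  155.48.0.0/12 (155.48.0.0 - 155.63.255.255) -> R26
  155.56.0.0/13 (155.56.0.0 - 155.63.255.255) -> R11
More-specific entries that do NOT match:
  155.59.136.20/30 (155.59.136.20 - 155.59.136.23) does not contain 155.59.136.18
  155.59.137.16/29 (155.59.137.16 - 155.59.137.23) does not contain 155.59.136.18
  155.59.136.128/26 (155.59.136.128 - 155.59.136.191) does not contain 155.59.136.18
  155.58.128.0/20 (155.58.128.0 - 155.58.143.255) does not contain 155.59.136.18
  147.59.128.0/19 (147.59.128.0 - 147.59.159.255) does not contain 155.59.136.18
  154.59.0.0/16 (154.59.0.0 - 154.59.255.255) does not contain 155.59.136.18
Longest matching prefix is /13 -> next hop R11.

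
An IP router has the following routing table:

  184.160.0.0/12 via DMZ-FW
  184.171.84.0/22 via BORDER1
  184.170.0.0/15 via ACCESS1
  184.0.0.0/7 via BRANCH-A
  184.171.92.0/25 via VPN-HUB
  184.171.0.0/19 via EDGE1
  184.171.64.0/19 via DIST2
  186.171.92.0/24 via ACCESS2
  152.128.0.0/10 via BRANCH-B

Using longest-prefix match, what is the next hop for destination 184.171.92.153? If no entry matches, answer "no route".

DIST2

Routes whose prefix contains 184.171.92.153:
  184.0.0.0/7 (184.0.0.0 - 185.255.255.255) -> BRANCH-A
  184.160.0.0/12 (184.160.0.0 - 184.175.255.255) -> DMZ-FW
  184.170.0.0/15 (184.170.0.0 - 184.171.255.255) -> ACCESS1
  184.171.64.0/19 (184.171.64.0 - 184.171.95.255) -> DIST2
More-specific entries that do NOT match:
  184.171.92.0/25 (184.171.92.0 - 184.171.92.127) does not contain 184.171.92.153
  186.171.92.0/24 (186.171.92.0 - 186.171.92.255) does not contain 184.171.92.153
  184.171.84.0/22 (184.171.84.0 - 184.171.87.255) does not contain 184.171.92.153
Longest matching prefix is /19 -> next hop DIST2.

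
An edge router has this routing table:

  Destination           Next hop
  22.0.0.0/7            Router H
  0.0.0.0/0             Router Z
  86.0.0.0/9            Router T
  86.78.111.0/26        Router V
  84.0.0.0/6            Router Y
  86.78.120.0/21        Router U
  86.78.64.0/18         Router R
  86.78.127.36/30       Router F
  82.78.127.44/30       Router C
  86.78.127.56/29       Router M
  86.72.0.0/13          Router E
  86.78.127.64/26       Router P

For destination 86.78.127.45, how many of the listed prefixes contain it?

6

Prefixes containing 86.78.127.45:
  0.0.0.0/0 (default, matches everything)
  84.0.0.0/6 (84.0.0.0 - 87.255.255.255)
  86.0.0.0/9 (86.0.0.0 - 86.127.255.255)
  86.72.0.0/13 (86.72.0.0 - 86.79.255.255)
  86.78.64.0/18 (86.78.64.0 - 86.78.127.255)
  86.78.120.0/21 (86.78.120.0 - 86.78.127.255)
Total matching entries: 6.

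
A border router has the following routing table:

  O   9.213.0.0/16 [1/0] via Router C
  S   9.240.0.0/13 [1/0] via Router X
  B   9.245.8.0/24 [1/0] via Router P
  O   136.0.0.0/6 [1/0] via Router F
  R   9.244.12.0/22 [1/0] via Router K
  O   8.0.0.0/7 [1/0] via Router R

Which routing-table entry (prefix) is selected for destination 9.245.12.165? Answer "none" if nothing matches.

9.240.0.0/13

Entries matching 9.245.12.165:
  8.0.0.0/7 (8.0.0.0 - 9.255.255.255)
  9.240.0.0/13 (9.240.0.0 - 9.247.255.255)
Most specific is 9.240.0.0/13.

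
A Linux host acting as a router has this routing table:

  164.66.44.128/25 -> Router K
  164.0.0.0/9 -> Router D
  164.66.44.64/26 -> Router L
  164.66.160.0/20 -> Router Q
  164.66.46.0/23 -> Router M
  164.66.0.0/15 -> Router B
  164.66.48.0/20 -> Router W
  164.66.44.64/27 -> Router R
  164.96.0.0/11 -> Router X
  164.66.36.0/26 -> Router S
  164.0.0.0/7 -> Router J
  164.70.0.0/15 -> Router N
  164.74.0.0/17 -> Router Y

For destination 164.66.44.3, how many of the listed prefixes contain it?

Prefixes containing 164.66.44.3:
  164.0.0.0/7 (164.0.0.0 - 165.255.255.255)
  164.0.0.0/9 (164.0.0.0 - 164.127.255.255)
  164.66.0.0/15 (164.66.0.0 - 164.67.255.255)
Total matching entries: 3.

3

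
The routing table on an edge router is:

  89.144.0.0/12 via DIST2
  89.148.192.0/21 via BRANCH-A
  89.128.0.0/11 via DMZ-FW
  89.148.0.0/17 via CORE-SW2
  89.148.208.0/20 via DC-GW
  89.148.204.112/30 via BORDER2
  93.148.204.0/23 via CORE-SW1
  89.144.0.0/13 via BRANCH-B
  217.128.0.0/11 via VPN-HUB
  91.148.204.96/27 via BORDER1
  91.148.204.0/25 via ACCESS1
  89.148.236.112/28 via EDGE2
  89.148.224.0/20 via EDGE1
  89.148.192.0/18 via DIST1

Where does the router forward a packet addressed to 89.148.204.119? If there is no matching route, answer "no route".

DIST1

Routes whose prefix contains 89.148.204.119:
  89.128.0.0/11 (89.128.0.0 - 89.159.255.255) -> DMZ-FW
  89.144.0.0/12 (89.144.0.0 - 89.159.255.255) -> DIST2
  89.144.0.0/13 (89.144.0.0 - 89.151.255.255) -> BRANCH-B
  89.148.192.0/18 (89.148.192.0 - 89.148.255.255) -> DIST1
More-specific entries that do NOT match:
  89.148.204.112/30 (89.148.204.112 - 89.148.204.115) does not contain 89.148.204.119
  89.148.236.112/28 (89.148.236.112 - 89.148.236.127) does not contain 89.148.204.119
  91.148.204.96/27 (91.148.204.96 - 91.148.204.127) does not contain 89.148.204.119
  91.148.204.0/25 (91.148.204.0 - 91.148.204.127) does not contain 89.148.204.119
  93.148.204.0/23 (93.148.204.0 - 93.148.205.255) does not contain 89.148.204.119
  89.148.192.0/21 (89.148.192.0 - 89.148.199.255) does not contain 89.148.204.119
  89.148.208.0/20 (89.148.208.0 - 89.148.223.255) does not contain 89.148.204.119
  89.148.224.0/20 (89.148.224.0 - 89.148.239.255) does not contain 89.148.204.119
Longest matching prefix is /18 -> next hop DIST1.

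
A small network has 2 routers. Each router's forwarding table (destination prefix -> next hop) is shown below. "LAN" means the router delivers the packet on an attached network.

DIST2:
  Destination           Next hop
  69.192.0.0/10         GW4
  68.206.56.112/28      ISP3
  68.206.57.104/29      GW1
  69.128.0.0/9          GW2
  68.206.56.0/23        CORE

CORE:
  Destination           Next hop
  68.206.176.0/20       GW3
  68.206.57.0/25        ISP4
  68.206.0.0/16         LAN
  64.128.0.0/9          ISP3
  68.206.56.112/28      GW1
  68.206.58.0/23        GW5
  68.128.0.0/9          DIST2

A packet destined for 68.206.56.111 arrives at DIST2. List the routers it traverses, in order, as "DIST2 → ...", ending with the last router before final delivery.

At DIST2: longest match for 68.206.56.111 is 68.206.56.0/23 -> CORE
At CORE: longest match for 68.206.56.111 is 68.206.0.0/16 -> LAN

DIST2 → CORE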